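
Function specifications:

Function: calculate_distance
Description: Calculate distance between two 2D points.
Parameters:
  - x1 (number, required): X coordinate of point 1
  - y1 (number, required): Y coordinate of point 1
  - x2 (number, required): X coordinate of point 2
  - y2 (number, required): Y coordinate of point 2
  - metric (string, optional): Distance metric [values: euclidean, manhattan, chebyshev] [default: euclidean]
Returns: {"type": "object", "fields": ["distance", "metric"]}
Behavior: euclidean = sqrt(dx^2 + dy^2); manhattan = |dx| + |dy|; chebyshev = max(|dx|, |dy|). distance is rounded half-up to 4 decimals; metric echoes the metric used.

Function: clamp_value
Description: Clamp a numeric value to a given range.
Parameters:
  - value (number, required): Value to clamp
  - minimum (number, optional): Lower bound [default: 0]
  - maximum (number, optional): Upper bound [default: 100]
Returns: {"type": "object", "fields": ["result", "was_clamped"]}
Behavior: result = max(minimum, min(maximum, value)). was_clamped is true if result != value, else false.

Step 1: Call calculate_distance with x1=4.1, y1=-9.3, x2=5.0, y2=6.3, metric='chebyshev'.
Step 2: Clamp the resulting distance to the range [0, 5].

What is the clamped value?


Step 1: calculate_distance (chebyshev)
  |dx| = |5 - 4.1| = 0.9; |dy| = |6.3 - -9.3| = 15.6
  chebyshev: max(0.9, 15.6) = 15.6
  Round to 4 decimals: 15.6
  -> distance = 15.6
Step 2: clamp_value(value=15.6, minimum=0, maximum=5)
  result = max(0, min(5, 15.6)) = max(0, 5) = 5
  was_clamped = (5 != 15.6) = true
  -> result = 5
5


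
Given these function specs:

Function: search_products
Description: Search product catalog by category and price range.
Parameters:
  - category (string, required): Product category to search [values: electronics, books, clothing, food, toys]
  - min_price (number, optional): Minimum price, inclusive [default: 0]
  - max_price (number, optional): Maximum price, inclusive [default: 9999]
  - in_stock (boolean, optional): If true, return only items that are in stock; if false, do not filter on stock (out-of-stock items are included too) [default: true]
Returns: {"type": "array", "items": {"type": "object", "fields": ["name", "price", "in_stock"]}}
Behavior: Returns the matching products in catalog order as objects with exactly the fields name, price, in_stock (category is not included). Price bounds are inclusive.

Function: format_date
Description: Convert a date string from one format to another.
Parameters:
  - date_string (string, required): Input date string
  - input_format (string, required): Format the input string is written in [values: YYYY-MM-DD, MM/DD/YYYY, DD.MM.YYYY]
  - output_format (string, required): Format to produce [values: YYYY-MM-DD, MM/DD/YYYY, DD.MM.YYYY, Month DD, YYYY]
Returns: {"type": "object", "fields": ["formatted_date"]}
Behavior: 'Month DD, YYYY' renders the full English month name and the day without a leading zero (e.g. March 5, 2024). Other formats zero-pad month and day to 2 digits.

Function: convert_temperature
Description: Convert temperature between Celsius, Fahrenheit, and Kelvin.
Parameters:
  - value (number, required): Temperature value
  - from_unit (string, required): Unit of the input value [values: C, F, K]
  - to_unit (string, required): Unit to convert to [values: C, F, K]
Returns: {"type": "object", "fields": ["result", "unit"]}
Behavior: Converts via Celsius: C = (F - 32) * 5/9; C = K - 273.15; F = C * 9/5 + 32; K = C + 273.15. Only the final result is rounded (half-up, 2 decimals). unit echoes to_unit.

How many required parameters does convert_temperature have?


Parameters of convert_temperature: value (required), from_unit (required), to_unit (required)
Required count:
3


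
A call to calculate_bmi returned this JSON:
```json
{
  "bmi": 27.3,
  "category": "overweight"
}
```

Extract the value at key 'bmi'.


27.3


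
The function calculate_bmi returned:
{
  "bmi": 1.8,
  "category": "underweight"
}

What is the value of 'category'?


underweight


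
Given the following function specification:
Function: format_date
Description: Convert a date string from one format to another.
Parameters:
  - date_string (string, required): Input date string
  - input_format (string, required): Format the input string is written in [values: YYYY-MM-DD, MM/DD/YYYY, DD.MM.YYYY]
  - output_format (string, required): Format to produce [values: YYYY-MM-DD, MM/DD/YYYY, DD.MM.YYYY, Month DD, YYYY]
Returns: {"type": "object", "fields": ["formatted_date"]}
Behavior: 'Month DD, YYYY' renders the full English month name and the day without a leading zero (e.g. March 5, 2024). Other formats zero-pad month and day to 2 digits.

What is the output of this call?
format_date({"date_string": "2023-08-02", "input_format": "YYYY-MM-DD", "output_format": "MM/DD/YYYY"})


Parse '2023-08-02' as YYYY-MM-DD: year=2023, month=8, day=2
Render as MM/DD/YYYY: 08/02/2023
Output:
{"formatted_date": "08/02/2023"}


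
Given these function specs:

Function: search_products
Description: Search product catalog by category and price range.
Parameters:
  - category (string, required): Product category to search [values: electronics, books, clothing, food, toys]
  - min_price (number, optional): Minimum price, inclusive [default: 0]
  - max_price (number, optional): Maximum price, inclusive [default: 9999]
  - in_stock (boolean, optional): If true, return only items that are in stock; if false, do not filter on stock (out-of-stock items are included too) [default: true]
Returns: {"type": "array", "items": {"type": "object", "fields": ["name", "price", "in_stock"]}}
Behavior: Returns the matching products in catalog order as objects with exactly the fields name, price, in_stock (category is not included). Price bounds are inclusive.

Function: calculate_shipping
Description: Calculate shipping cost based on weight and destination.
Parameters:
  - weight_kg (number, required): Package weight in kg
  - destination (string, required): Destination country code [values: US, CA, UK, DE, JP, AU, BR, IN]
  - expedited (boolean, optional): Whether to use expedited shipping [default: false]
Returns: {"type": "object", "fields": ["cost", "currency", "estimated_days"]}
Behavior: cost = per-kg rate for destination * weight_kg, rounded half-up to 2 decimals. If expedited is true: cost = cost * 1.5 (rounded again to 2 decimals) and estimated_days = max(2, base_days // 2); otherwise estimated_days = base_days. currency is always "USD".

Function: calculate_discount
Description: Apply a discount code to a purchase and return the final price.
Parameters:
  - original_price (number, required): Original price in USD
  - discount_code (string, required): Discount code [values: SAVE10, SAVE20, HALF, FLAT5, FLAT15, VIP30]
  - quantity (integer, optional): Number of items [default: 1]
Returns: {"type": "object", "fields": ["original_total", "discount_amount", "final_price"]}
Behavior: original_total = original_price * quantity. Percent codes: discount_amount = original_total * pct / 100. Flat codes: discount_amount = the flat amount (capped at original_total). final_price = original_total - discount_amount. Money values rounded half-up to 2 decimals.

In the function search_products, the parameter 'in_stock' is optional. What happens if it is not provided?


The search_products spec declares:
  - in_stock (boolean, optional): If true, return only items that are in stock; if false, do not filter on stock (out-of-stock items are included too) [default: true]
It defaults to true


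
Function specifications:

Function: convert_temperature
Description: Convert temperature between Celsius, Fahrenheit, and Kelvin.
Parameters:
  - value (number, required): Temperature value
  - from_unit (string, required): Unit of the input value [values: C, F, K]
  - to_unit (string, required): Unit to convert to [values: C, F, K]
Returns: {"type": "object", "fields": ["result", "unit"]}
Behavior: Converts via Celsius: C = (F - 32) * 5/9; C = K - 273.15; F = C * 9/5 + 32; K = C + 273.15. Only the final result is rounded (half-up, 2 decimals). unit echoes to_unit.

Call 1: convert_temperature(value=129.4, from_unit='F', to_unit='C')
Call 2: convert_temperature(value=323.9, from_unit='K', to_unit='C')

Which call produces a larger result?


Call 1:
  To C: (129.4 - 32) * 5/9 = 54.111111
  Target is C: 54.111111
  Round to 2 decimals: 54.11
  -> 54.11 C
Call 2:
  To C: 323.9 - 273.15 = 50.75
  Target is C: 50.75
  Round to 2 decimals: 50.75
  -> 50.75 C
Call 1 (54.11 C)


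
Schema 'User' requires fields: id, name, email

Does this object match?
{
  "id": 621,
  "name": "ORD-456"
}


Checking required fields...
Missing: email
Invalid - missing required field 'email'


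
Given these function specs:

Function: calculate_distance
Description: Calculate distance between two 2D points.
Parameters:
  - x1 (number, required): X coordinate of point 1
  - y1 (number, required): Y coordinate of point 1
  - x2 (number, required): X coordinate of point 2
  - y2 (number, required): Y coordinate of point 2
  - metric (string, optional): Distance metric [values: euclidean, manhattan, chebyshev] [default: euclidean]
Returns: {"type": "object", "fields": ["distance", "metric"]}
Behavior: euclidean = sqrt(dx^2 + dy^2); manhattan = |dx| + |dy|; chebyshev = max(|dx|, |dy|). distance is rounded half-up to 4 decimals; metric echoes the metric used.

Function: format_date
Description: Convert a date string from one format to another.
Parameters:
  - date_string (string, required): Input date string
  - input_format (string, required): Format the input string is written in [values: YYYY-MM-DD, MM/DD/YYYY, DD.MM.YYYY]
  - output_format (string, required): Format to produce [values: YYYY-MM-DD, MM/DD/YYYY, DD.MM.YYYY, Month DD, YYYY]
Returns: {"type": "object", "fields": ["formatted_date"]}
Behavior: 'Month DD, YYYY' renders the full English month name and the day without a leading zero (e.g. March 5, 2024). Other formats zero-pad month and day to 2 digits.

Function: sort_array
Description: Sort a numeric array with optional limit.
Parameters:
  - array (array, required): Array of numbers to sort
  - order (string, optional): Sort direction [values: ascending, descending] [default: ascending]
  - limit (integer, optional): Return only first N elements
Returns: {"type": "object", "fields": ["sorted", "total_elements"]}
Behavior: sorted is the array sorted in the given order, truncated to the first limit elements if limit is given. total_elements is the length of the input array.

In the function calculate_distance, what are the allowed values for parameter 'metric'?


The calculate_distance spec declares:
  - metric (string, optional): Distance metric [values: euclidean, manhattan, chebyshev] [default: euclidean]
Allowed values:
euclidean, manhattan, chebyshev


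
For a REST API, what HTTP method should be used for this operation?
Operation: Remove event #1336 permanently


GET = read, POST = create, PUT = update/replace, DELETE = remove
This operation is a removal.
DELETE


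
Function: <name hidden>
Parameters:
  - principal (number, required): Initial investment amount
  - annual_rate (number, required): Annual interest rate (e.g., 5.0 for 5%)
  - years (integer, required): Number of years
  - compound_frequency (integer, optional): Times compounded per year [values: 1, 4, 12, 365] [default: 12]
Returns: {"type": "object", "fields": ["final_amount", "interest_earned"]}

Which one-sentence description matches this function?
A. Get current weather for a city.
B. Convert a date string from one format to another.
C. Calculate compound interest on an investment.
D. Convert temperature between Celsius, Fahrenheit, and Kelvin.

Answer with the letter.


Parameters principal, annual_rate, years, compound_frequency and return ["final_amount", "interest_earned"] fit: Calculate compound interest on an investment.
C


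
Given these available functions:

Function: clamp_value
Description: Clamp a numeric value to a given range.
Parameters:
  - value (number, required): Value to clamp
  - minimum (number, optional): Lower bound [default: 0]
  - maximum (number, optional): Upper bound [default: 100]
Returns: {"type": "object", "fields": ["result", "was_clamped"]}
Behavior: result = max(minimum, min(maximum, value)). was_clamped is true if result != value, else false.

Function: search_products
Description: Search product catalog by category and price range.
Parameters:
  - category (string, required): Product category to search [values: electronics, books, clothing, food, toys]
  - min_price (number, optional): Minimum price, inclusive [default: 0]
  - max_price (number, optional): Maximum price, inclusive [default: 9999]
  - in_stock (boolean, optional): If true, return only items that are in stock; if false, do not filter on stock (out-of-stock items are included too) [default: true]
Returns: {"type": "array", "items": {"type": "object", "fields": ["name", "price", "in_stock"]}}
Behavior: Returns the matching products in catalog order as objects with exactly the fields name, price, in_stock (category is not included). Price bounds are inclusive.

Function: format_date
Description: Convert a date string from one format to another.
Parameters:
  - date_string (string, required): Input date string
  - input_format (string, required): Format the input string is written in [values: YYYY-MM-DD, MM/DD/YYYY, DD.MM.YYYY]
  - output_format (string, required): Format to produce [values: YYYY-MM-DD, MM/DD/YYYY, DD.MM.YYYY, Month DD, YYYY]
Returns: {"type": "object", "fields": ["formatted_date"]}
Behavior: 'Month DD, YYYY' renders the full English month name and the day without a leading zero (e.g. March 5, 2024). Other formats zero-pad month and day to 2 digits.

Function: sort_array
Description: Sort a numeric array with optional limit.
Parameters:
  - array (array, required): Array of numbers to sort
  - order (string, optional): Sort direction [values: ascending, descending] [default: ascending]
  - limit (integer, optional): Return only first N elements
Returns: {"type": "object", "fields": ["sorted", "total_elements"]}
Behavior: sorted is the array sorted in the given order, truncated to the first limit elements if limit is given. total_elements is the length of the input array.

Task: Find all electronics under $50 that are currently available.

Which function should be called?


The task needs a function whose description is: Search product catalog by category and price range.
search_products


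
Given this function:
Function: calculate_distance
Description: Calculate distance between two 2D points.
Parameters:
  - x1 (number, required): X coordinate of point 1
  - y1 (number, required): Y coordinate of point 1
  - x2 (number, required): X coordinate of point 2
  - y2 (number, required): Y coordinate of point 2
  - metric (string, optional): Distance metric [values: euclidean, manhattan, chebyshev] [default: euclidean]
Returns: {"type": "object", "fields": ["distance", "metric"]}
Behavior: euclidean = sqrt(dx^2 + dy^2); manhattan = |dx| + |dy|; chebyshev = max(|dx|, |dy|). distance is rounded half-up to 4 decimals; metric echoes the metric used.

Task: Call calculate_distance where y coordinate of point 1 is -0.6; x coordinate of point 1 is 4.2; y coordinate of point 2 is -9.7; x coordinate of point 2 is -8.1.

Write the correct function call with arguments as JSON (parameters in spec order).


Mapping each described value to its parameter name:
  'Y coordinate of point 1' -> y1 = -0.6
  'X coordinate of point 1' -> x1 = 4.2
  'Y coordinate of point 2' -> y2 = -9.7
  'X coordinate of point 2' -> x2 = -8.1
calculate_distance({"x1": 4.2, "y1": -0.6, "x2": -8.1, "y2": -9.7})


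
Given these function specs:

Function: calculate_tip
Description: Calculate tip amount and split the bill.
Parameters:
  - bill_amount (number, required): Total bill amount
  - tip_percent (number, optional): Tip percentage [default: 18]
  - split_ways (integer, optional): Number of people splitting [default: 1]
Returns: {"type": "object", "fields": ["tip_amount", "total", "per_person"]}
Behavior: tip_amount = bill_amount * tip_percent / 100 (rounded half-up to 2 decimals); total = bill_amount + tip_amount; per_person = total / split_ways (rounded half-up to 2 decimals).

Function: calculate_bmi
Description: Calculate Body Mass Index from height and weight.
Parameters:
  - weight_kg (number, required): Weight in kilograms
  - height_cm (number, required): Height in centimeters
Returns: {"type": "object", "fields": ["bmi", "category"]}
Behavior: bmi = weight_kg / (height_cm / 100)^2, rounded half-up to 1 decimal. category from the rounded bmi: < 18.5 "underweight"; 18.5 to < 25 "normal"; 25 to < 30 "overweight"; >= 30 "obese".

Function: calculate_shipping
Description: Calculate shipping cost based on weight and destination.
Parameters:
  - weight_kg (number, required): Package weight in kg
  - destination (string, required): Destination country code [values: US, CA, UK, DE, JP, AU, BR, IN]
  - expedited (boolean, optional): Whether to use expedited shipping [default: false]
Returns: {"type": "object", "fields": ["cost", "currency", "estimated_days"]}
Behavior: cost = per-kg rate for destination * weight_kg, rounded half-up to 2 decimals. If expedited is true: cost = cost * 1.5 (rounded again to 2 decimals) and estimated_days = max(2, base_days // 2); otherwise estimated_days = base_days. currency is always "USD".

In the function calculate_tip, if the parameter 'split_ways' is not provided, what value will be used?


The calculate_tip spec declares:
  - split_ways (integer, optional): Number of people splitting [default: 1]
Default:
1


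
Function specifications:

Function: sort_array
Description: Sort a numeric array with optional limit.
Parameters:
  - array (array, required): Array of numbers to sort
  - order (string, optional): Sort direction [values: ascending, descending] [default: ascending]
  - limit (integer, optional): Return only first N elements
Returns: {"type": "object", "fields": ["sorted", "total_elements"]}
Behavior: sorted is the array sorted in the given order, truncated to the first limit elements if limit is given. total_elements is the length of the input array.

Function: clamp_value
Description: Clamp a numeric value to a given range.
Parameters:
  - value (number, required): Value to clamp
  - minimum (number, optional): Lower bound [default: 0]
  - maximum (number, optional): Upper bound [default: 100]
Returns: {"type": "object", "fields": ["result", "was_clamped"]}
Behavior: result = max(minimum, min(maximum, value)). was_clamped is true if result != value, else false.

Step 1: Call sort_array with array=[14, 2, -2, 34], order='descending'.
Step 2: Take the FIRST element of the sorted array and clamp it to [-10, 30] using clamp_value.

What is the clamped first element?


Step 1: sort_array(order=descending)
  sorted: [34, 14, 2, -2]
  -> first element = 34
Step 2: clamp_value(value=34, minimum=-10, maximum=30)
  result = max(-10, min(30, 34)) = max(-10, 30) = 30
  was_clamped = (30 != 34) = true
  -> result = 30
30


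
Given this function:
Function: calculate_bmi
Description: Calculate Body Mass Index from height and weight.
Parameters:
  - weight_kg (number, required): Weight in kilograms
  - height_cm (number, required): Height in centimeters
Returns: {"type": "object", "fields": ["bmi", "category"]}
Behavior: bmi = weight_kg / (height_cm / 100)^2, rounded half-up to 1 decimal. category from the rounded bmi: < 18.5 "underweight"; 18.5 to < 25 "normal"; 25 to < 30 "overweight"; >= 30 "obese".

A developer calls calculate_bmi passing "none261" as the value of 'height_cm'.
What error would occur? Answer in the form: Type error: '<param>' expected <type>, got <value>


Spec: 'height_cm' is declared as number; "none261" is a string.
Type error: 'height_cm' expected number, got "none261"


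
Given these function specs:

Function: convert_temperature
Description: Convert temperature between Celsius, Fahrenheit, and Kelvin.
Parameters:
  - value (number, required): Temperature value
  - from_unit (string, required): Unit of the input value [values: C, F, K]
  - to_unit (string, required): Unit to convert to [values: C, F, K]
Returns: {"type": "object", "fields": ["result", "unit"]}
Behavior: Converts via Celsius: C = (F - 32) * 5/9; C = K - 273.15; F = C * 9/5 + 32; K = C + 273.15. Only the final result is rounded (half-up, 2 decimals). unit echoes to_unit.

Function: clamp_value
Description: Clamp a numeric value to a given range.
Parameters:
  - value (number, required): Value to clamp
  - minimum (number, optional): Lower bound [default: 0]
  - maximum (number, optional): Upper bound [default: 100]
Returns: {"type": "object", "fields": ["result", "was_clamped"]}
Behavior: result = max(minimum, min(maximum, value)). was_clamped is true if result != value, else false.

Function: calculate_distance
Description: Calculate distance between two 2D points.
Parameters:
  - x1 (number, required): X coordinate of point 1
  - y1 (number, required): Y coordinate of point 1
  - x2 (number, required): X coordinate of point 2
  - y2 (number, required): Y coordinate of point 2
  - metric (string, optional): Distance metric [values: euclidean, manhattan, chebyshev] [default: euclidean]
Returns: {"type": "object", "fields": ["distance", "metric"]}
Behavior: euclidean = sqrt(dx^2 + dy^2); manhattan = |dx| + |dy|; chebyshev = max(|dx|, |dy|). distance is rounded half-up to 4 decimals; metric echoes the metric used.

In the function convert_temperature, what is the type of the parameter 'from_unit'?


The convert_temperature spec declares:
  - from_unit (string, required): Unit of the input value [values: C, F, K]
Type:
string


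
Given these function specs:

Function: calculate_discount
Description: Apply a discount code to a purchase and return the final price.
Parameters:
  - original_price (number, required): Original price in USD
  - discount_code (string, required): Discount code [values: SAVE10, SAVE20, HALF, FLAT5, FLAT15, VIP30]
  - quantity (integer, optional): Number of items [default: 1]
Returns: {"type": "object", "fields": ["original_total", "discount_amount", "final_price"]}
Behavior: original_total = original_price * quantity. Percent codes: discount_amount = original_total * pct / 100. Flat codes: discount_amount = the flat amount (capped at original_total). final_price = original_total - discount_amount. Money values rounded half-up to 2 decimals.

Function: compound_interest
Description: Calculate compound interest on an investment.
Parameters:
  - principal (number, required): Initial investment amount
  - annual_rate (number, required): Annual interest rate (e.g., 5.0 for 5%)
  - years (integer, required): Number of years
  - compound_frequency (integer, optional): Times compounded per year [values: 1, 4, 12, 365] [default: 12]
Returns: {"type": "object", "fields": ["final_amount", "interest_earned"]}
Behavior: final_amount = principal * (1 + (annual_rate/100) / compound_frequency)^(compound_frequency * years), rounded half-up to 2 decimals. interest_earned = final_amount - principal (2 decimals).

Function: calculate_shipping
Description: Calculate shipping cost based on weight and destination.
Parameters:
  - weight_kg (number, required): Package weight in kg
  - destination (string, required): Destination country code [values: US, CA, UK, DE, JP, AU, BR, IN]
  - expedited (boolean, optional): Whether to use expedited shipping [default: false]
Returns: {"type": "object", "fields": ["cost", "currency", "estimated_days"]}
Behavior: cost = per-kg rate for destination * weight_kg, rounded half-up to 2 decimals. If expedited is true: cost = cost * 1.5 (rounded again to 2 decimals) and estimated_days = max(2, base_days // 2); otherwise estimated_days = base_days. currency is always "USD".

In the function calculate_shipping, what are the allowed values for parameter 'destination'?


The calculate_shipping spec declares:
  - destination (string, required): Destination country code [values: US, CA, UK, DE, JP, AU, BR, IN]
Allowed values:
US, CA, UK, DE, JP, AU, BR, IN


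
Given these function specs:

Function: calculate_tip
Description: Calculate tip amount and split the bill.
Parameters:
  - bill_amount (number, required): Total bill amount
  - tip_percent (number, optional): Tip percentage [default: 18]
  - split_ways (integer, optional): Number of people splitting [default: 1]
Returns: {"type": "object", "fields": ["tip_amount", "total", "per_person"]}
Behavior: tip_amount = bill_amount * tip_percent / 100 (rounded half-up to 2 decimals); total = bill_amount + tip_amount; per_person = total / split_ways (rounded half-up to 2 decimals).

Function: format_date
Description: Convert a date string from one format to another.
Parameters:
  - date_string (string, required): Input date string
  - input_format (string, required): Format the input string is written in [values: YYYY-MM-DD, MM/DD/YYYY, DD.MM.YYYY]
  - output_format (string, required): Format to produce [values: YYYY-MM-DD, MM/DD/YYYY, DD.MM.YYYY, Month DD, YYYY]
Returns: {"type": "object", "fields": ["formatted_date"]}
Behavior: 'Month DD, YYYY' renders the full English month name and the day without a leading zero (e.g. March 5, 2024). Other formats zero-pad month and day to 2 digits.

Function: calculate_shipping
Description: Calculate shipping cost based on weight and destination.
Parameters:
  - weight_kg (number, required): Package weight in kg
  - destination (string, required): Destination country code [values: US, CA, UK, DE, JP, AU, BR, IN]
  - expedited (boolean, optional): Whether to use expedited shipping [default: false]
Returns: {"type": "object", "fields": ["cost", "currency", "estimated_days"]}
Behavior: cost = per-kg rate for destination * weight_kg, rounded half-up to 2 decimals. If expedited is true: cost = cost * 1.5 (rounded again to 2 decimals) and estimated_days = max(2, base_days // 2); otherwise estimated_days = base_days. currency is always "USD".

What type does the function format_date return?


The format_date spec declares Returns: {"type": "object", "fields": ["formatted_date"]}
Type:
object


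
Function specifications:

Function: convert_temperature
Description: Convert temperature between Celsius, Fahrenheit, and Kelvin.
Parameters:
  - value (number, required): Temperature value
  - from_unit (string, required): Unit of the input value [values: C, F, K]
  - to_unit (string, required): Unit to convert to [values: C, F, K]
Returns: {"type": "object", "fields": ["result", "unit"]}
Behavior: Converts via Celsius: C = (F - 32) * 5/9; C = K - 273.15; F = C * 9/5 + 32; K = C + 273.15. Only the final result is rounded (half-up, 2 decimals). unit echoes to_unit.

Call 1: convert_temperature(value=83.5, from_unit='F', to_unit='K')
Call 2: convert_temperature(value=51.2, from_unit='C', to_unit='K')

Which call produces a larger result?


Call 1:
  To C: (83.5 - 32) * 5/9 = 28.611111
  To K: 28.611111 + 273.15 = 301.761111
  Round to 2 decimals: 301.76
  -> 301.76 K
Call 2:
  Input already in C: 51.2
  To K: 51.2 + 273.15 = 324.35
  Round to 2 decimals: 324.35
  -> 324.35 K
Call 2 (324.35 K)


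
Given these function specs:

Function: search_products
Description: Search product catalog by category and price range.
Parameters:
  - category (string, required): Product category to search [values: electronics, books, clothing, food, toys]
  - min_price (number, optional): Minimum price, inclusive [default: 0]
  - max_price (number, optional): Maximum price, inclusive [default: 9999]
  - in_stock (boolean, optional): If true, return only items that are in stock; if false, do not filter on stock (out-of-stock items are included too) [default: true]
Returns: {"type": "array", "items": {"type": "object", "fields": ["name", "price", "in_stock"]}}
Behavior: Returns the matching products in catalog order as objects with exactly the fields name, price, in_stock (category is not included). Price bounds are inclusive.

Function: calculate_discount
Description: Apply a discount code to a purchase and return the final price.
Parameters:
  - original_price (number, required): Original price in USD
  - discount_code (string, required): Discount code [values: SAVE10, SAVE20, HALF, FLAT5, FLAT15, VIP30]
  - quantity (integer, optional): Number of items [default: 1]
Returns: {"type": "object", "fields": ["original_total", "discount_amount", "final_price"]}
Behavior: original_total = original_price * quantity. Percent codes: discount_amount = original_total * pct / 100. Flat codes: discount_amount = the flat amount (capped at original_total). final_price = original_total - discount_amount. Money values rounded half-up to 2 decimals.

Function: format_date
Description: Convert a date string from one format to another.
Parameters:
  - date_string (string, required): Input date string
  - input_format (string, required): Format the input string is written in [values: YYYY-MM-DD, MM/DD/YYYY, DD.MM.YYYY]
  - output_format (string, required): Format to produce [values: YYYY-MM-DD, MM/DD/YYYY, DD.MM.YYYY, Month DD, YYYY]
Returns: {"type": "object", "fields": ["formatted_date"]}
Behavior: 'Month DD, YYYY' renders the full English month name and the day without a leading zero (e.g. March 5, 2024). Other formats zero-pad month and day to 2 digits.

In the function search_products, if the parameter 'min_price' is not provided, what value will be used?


The search_products spec declares:
  - min_price (number, optional): Minimum price, inclusive [default: 0]
Default:
0


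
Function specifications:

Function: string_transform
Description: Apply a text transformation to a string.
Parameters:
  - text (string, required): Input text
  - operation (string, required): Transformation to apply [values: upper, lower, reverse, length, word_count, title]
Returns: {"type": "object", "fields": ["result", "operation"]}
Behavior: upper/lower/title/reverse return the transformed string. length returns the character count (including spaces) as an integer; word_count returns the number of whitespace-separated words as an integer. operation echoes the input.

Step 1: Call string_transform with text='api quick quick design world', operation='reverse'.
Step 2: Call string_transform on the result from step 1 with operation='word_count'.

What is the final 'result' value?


Step 1: string_transform(text='api quick quick design world', operation='reverse')
  -> result = 'dlrow ngised kciuq kciuq ipa'
Step 2: string_transform(text='dlrow ngised kciuq kciuq ipa', operation='word_count')
  words: dlrow, ngised, kciuq, kciuq, ipa -> 5
  -> result = 5
5


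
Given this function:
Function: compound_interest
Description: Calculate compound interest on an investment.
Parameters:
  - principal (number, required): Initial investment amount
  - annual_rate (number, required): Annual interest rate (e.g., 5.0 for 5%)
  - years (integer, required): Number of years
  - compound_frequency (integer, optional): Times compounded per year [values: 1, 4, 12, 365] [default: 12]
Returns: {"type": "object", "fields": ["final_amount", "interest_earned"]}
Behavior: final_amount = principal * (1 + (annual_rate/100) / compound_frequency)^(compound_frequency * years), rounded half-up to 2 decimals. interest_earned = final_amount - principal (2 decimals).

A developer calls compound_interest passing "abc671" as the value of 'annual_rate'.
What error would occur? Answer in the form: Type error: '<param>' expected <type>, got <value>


Spec: 'annual_rate' is declared as number; "abc671" is a string.
Type error: 'annual_rate' expected number, got "abc671"


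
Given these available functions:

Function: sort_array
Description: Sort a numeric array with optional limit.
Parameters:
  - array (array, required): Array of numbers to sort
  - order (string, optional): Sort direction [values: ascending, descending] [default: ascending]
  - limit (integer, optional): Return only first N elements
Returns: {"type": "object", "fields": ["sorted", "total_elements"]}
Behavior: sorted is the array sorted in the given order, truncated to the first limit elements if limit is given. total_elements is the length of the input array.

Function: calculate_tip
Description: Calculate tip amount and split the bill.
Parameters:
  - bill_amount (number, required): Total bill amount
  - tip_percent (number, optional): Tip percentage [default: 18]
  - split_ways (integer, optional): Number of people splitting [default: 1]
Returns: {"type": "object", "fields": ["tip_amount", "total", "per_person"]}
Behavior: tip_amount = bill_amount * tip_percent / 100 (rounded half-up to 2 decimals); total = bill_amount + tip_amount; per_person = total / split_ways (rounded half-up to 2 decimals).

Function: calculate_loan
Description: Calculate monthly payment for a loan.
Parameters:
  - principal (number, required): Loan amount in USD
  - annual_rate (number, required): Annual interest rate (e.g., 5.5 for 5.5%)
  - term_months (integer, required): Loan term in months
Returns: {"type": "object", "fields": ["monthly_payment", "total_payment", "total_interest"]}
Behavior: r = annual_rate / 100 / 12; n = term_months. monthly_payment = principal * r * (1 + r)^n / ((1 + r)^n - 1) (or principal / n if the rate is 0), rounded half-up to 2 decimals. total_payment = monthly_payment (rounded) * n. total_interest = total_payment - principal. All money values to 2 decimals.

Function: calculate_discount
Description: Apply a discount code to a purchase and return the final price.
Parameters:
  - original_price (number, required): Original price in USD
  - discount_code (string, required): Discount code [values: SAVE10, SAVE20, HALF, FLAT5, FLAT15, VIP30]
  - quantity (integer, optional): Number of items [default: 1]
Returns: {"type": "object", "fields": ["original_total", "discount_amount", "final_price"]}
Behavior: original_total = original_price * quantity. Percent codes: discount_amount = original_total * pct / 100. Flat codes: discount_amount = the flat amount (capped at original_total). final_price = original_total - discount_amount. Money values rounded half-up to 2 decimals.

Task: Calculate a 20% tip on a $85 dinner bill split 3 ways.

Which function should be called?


The task needs a function whose description is: Calculate tip amount and split the bill.
calculate_tip


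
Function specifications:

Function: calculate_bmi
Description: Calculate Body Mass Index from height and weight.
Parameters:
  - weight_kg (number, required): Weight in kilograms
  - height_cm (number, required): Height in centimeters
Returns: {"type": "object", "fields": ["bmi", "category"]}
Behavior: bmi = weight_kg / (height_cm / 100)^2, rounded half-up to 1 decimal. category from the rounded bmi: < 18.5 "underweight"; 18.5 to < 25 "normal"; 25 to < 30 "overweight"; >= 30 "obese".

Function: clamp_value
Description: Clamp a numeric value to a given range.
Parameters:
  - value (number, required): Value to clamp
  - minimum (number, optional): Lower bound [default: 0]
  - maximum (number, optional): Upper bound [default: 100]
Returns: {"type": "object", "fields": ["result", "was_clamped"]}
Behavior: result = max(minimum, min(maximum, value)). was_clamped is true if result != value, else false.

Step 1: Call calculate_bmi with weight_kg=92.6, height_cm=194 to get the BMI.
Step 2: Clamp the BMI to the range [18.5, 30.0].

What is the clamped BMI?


Step 1: calculate_bmi(weight_kg=92.6, height_cm=194)
  height_m = 194 / 100 = 1.94
  bmi = 92.6 / 1.94^2 = 92.6 / 3.7636 = 24.604102 -> 24.6
  18.5 <= 24.6 < 25 -> normal
  -> bmi = 24.6
Step 2: clamp_value(value=24.6, minimum=18.5, maximum=30.0)
  result = max(18.5, min(30.0, 24.6)) = max(18.5, 24.6) = 24.6
  was_clamped = (24.6 != 24.6) = false
  -> result = 24.6
24.6


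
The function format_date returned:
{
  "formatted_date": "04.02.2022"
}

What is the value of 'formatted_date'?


04.02.2022


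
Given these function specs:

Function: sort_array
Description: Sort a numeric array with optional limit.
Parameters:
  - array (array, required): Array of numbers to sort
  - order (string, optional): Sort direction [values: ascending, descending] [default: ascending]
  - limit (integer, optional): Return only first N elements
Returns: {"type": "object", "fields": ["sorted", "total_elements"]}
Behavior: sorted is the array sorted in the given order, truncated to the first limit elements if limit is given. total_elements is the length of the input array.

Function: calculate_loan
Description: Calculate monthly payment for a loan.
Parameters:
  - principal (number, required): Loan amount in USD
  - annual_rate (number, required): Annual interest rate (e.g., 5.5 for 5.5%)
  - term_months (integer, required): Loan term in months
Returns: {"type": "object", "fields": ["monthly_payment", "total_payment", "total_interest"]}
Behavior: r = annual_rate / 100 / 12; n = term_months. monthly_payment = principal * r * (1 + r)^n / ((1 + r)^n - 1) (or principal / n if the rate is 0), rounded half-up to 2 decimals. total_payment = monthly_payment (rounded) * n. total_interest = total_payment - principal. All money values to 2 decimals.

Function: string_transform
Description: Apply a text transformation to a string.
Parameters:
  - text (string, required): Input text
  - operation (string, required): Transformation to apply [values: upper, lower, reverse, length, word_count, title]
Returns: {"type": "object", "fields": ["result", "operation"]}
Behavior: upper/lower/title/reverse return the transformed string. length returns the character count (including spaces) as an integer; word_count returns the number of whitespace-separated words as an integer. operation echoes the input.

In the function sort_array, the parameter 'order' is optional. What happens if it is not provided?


The sort_array spec declares:
  - order (string, optional): Sort direction [values: ascending, descending] [default: ascending]
It defaults to ascending


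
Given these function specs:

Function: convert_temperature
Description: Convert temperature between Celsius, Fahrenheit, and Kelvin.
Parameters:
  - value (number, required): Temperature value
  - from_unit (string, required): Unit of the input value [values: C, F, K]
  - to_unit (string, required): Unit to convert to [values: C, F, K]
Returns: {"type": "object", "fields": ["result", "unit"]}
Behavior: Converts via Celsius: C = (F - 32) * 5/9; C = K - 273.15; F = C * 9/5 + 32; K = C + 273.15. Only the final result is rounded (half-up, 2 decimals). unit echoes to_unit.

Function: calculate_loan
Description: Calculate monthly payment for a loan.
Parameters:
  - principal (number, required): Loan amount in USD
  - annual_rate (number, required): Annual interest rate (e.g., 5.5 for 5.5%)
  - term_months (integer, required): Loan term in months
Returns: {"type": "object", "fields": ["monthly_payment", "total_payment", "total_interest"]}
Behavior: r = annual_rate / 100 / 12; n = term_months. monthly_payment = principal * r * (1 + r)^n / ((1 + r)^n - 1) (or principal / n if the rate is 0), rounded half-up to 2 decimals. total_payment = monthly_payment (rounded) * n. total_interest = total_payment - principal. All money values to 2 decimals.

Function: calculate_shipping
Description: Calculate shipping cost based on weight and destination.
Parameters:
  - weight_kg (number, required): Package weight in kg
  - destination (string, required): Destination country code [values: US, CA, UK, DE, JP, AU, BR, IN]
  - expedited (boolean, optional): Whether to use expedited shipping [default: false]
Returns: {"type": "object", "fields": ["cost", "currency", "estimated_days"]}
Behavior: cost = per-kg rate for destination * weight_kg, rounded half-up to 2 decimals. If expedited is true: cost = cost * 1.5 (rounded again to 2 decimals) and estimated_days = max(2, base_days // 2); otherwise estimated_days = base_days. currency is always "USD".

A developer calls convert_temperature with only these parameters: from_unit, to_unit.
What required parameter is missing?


Required parameters: value, from_unit, to_unit
Provided: from_unit, to_unit
Missing: value
value


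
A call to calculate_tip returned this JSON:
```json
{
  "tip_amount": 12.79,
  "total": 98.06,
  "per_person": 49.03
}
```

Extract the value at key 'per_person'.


49.03


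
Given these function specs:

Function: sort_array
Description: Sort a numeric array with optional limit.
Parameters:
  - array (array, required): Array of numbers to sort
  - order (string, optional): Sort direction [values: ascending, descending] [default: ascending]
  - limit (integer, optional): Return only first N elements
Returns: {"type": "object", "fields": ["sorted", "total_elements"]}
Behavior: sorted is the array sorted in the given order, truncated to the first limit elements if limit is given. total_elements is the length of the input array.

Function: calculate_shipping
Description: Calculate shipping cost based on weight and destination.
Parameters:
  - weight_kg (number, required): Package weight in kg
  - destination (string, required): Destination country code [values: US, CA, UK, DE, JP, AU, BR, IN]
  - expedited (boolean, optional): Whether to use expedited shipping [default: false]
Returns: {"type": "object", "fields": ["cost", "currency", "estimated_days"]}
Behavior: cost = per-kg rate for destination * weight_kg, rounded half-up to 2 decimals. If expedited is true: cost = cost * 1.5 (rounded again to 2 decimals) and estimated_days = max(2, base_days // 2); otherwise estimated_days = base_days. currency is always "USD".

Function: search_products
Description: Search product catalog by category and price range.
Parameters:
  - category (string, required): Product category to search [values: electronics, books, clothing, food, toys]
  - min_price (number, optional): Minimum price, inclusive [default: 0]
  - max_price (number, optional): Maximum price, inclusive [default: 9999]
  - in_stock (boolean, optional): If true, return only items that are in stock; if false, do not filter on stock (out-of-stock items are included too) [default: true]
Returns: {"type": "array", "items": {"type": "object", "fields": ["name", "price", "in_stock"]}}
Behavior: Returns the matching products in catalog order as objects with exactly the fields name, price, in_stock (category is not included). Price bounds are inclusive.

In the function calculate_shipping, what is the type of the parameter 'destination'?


The calculate_shipping spec declares:
  - destination (string, required): Destination country code [values: US, CA, UK, DE, JP, AU, BR, IN]
Type:
string
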